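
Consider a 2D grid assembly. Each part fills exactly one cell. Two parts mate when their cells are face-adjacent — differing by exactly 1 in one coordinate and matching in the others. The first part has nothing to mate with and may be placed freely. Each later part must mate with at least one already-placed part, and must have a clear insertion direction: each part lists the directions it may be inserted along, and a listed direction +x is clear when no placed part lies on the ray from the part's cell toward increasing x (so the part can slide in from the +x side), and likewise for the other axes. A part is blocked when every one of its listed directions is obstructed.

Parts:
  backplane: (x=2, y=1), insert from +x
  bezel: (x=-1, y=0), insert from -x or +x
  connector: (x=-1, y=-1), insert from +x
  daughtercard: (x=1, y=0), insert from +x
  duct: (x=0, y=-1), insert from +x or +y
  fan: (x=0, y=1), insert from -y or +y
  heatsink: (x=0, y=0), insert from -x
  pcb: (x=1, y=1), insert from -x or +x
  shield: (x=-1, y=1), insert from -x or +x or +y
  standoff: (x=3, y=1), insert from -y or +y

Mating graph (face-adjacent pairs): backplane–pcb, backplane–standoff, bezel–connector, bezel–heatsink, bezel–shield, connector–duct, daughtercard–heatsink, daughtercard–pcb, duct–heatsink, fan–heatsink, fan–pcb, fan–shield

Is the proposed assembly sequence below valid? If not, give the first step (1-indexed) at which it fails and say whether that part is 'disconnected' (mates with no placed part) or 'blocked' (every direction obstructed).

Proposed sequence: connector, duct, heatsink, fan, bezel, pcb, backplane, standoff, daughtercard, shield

Valid

1. connector@(-1, -1) [+x clear] — {connector}
2. duct@(0, -1) [+x clear] — {connector, duct}
3. heatsink@(0, 0) [-x clear] — {connector, duct, heatsink}
4. fan@(0, 1) [+y clear] — {connector, duct, fan, heatsink}
5. bezel@(-1, 0) [-x clear] — {bezel, connector, duct, fan, heatsink}
6. pcb@(1, 1) [+x clear] — {bezel, connector, duct, fan, heatsink, pcb}
7. backplane@(2, 1) [+x clear] — {backplane, bezel, connector, duct, fan, heatsink, pcb}
8. standoff@(3, 1) [-y clear] — {backplane, bezel, connector, duct, fan, heatsink, pcb, standoff}
9. daughtercard@(1, 0) [+x clear] — {backplane, bezel, connector, daughtercard, duct, fan, heatsink, pcb, standoff}
10. shield@(-1, 1) [-x clear] — {backplane, bezel, connector, daughtercard, duct, fan, heatsink, pcb, shield, standoff}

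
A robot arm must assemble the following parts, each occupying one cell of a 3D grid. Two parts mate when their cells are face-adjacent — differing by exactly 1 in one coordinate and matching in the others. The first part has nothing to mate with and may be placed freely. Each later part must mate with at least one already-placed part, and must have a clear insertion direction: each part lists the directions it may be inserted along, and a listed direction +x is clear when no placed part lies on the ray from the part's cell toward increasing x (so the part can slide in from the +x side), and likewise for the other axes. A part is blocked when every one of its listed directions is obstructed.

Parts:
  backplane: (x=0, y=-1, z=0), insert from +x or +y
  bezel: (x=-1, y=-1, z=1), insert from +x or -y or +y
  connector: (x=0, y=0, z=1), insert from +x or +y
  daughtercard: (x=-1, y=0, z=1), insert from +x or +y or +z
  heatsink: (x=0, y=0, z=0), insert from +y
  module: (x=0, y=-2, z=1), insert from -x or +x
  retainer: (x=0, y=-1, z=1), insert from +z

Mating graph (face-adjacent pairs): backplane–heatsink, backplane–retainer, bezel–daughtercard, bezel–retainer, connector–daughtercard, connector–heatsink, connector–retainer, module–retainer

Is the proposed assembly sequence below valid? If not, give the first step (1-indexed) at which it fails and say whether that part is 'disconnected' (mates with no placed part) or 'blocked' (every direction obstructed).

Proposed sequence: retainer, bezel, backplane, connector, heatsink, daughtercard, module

Valid

1. retainer@(0, -1, 1) [+z clear] — {retainer}
2. bezel@(-1, -1, 1) [-y clear] — {bezel, retainer}
3. backplane@(0, -1, 0) [+x clear] — {backplane, bezel, retainer}
4. connector@(0, 0, 1) [+x clear] — {backplane, bezel, connector, retainer}
5. heatsink@(0, 0, 0) [+y clear] — {backplane, bezel, connector, heatsink, retainer}
6. daughtercard@(-1, 0, 1) [+y clear] — {backplane, bezel, connector, daughtercard, heatsink, retainer}
7. module@(0, -2, 1) [-x clear] — {backplane, bezel, connector, daughtercard, heatsink, module, retainer}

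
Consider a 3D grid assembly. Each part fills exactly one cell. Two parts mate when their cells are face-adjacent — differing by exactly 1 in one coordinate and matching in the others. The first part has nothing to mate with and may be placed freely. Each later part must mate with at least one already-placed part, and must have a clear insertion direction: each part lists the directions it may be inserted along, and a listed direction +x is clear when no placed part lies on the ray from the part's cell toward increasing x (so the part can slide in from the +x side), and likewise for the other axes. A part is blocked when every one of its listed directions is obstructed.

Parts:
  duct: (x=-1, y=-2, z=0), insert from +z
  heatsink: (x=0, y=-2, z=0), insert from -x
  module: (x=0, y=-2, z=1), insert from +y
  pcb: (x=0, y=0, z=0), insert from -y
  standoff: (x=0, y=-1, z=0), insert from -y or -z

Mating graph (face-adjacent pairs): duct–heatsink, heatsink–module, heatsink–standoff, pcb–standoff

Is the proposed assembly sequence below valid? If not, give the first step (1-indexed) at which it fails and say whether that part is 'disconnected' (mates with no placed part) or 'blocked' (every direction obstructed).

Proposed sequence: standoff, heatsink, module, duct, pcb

1. standoff@(0, -1, 0) [-y clear] — {standoff}
2. heatsink@(0, -2, 0) [-x clear] — {heatsink, standoff}
3. module@(0, -2, 1) [+y clear] — {heatsink, module, standoff}
4. duct@(-1, -2, 0) [+z clear] — {duct, heatsink, module, standoff}
5. pcb@(0, 0, 0) — -y all obstructed ⇒ blocked

Invalid at step 5 (blocked)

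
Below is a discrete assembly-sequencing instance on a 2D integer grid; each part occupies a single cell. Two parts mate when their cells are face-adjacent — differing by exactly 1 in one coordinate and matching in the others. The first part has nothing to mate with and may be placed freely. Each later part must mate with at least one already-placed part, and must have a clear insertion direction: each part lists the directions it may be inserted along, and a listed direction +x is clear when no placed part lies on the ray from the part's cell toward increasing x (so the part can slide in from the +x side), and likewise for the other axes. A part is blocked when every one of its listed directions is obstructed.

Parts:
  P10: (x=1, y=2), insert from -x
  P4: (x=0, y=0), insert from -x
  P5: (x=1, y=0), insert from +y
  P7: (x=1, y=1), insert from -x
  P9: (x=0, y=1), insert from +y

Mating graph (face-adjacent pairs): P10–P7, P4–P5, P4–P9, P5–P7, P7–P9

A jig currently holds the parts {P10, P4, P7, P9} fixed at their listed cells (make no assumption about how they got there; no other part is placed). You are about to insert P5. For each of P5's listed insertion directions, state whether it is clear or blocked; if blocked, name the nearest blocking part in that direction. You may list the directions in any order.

+y: nearest on ray is P7@(1, 1) ⇒ blocked

+y: blocked by P7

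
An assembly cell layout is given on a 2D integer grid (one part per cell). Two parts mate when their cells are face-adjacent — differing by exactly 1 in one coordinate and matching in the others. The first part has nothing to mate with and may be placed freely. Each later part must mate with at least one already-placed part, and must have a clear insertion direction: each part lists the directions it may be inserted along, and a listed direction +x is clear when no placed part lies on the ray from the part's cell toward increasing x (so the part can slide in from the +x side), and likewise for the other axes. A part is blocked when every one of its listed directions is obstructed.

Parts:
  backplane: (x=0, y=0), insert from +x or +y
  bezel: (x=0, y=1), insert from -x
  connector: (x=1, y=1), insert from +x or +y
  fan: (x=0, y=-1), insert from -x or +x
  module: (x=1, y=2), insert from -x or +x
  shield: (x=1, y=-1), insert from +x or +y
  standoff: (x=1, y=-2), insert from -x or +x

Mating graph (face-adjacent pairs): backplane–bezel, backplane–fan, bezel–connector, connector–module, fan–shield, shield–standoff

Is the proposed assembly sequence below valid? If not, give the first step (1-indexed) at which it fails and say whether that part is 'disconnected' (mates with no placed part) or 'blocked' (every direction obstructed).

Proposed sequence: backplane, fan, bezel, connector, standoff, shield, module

Invalid at step 5 (disconnected)

1. backplane@(0, 0) [+x clear] — {backplane}
2. fan@(0, -1) [-x clear] — {backplane, fan}
3. bezel@(0, 1) [-x clear] — {backplane, bezel, fan}
4. connector@(1, 1) [+x clear] — {backplane, bezel, connector, fan}
5. standoff@(1, -2) — no placed neighbour ⇒ disconnected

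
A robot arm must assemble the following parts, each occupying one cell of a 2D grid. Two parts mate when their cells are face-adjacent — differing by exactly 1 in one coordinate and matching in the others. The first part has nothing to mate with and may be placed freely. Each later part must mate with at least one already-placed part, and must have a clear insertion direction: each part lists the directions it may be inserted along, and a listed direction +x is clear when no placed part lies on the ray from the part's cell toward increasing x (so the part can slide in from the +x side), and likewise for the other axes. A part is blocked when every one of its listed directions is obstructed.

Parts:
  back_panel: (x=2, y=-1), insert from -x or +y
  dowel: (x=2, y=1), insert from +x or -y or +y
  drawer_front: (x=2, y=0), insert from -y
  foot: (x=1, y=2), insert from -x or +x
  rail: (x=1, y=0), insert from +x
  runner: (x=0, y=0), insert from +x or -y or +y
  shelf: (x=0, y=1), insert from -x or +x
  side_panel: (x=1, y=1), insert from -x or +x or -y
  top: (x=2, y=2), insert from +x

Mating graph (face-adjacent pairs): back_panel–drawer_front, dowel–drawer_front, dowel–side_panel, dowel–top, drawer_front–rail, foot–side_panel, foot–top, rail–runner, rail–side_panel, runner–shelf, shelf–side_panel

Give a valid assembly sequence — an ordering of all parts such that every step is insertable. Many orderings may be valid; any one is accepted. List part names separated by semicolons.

1. runner@(0, 0) [+x clear] — {runner}
2. rail@(1, 0) [+x clear] — {rail, runner}
3. drawer_front@(2, 0) [-y clear] — {drawer_front, rail, runner}
4. back_panel@(2, -1) [-x clear] — {back_panel, drawer_front, rail, runner}
5. dowel@(2, 1) [+x clear] — {back_panel, dowel, drawer_front, rail, runner}
6. top@(2, 2) [+x clear] — {back_panel, dowel, drawer_front, rail, runner, top}
7. foot@(1, 2) [-x clear] — {back_panel, dowel, drawer_front, foot, rail, runner, top}
8. side_panel@(1, 1) [-x clear] — {back_panel, dowel, drawer_front, foot, rail, runner, side_panel, top}
9. shelf@(0, 1) [-x clear] — {back_panel, dowel, drawer_front, foot, rail, runner, shelf, side_panel, top}

runner; rail; drawer_front; back_panel; dowel; top; foot; side_panel; shelf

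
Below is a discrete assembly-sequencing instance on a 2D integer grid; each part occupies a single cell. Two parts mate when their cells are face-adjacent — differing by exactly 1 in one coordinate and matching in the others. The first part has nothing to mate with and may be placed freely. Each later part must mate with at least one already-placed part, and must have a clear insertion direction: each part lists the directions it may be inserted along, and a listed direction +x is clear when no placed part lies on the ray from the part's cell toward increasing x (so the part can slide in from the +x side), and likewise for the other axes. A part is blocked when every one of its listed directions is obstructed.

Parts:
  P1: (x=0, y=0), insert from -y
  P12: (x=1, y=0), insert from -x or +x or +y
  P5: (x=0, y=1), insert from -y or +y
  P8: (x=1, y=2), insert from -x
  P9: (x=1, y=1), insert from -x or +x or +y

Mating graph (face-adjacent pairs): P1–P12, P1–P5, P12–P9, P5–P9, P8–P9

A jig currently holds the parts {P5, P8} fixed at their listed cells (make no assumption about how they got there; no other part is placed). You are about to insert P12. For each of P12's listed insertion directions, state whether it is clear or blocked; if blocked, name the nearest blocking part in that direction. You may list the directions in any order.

-x: ray from P12(1, 0) has no placed part ⇒ clear
+x: ray from P12(1, 0) has no placed part ⇒ clear
+y: nearest on ray is P8@(1, 2) ⇒ blocked

+x: clear; +y: blocked by P8; -x: clear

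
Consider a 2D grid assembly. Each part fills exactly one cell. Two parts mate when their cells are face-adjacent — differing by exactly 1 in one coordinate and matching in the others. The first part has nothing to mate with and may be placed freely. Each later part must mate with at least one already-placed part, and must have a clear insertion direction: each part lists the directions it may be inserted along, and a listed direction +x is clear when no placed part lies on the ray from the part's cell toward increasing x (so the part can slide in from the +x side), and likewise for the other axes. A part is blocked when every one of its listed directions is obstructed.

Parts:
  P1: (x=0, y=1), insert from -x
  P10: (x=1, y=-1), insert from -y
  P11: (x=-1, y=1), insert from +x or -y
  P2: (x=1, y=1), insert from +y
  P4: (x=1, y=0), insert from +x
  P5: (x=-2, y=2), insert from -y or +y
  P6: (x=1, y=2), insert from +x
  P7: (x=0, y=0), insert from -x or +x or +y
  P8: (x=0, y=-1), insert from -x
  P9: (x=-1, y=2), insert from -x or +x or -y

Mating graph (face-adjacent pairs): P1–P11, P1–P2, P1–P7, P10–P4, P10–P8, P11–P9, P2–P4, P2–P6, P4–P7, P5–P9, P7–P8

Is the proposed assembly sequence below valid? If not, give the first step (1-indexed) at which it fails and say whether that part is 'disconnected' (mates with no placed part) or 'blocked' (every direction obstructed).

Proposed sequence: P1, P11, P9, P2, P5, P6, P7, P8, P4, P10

Valid

1. P1@(0, 1) [-x clear] — {P1}
2. P11@(-1, 1) [-y clear] — {P1, P11}
3. P9@(-1, 2) [-x clear] — {P1, P11, P9}
4. P2@(1, 1) [+y clear] — {P1, P11, P2, P9}
5. P5@(-2, 2) [-y clear] — {P1, P11, P2, P5, P9}
6. P6@(1, 2) [+x clear] — {P1, P11, P2, P5, P6, P9}
7. P7@(0, 0) [-x clear] — {P1, P11, P2, P5, P6, P7, P9}
8. P8@(0, -1) [-x clear] — {P1, P11, P2, P5, P6, P7, P8, P9}
9. P4@(1, 0) [+x clear] — {P1, P11, P2, P4, P5, P6, P7, P8, P9}
10. P10@(1, -1) [-y clear] — {P1, P10, P11, P2, P4, P5, P6, P7, P8, P9}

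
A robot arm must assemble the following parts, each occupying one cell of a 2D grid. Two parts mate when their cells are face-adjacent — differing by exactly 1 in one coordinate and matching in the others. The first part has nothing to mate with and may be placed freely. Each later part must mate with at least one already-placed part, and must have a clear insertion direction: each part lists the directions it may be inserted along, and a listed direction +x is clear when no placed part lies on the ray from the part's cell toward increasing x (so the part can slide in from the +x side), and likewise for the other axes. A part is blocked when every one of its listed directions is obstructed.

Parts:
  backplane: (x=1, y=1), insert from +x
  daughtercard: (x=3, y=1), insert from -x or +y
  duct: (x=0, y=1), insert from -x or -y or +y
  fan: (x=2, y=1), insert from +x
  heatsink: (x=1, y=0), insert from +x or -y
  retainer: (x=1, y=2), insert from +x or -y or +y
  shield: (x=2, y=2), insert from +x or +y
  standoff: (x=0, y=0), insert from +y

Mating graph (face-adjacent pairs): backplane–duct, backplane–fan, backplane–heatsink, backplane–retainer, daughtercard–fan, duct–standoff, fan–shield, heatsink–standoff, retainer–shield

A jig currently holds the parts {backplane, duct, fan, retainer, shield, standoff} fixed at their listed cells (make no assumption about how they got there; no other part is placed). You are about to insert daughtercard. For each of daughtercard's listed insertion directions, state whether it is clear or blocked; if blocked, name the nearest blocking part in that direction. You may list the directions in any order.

+y: clear; -x: blocked by fan

-x: nearest on ray is fan@(2, 1) ⇒ blocked
+y: ray from daughtercard(3, 1) has no placed part ⇒ clear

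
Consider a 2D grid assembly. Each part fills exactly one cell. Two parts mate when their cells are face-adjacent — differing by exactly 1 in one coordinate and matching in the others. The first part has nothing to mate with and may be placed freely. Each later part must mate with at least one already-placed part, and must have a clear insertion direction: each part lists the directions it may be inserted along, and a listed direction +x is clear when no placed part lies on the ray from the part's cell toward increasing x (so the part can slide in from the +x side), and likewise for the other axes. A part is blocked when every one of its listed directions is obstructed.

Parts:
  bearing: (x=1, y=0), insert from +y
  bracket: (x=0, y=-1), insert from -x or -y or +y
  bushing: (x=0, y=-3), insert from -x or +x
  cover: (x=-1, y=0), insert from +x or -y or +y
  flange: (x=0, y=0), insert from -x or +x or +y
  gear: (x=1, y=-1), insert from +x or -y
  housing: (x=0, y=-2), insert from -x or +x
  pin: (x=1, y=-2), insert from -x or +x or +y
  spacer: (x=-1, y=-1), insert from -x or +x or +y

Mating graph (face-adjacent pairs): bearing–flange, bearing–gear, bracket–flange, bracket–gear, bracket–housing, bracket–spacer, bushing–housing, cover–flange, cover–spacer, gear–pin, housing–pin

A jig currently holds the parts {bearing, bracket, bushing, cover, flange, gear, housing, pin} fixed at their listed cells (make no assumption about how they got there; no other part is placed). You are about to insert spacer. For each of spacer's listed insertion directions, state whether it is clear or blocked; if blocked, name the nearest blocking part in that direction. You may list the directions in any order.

+x: blocked by bracket; +y: blocked by cover; -x: clear

-x: ray from spacer(-1, -1) has no placed part ⇒ clear
+x: nearest on ray is bracket@(0, -1) ⇒ blocked
+y: nearest on ray is cover@(-1, 0) ⇒ blocked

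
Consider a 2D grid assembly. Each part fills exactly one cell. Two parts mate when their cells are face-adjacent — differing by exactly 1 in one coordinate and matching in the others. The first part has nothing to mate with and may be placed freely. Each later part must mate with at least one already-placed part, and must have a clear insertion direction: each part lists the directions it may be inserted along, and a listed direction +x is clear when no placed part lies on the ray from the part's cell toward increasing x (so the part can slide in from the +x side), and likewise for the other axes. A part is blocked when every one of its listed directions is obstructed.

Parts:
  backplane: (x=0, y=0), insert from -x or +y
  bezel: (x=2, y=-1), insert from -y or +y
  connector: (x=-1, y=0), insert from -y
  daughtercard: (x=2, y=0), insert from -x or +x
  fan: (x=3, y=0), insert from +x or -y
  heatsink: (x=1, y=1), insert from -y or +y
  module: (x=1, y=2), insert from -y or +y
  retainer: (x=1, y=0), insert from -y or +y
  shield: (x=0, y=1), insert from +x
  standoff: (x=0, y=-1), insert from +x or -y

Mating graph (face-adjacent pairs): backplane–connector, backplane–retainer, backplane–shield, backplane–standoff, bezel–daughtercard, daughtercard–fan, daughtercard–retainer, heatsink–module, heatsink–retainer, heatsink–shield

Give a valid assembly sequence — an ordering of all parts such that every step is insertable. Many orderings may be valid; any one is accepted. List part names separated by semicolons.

daughtercard; fan; bezel; retainer; backplane; shield; connector; heatsink; module; standoff

1. daughtercard@(2, 0) [-x clear] — {daughtercard}
2. fan@(3, 0) [+x clear] — {daughtercard, fan}
3. bezel@(2, -1) [-y clear] — {bezel, daughtercard, fan}
4. retainer@(1, 0) [-y clear] — {bezel, daughtercard, fan, retainer}
5. backplane@(0, 0) [-x clear] — {backplane, bezel, daughtercard, fan, retainer}
6. shield@(0, 1) [+x clear] — {backplane, bezel, daughtercard, fan, retainer, shield}
7. connector@(-1, 0) [-y clear] — {backplane, bezel, connector, daughtercard, fan, retainer, shield}
8. heatsink@(1, 1) [+y clear] — {backplane, bezel, connector, daughtercard, fan, heatsink, retainer, shield}
9. module@(1, 2) [+y clear] — {backplane, bezel, connector, daughtercard, fan, heatsink, module, retainer, shield}
10. standoff@(0, -1) [-y clear] — {backplane, bezel, connector, daughtercard, fan, heatsink, module, retainer, shield, standoff}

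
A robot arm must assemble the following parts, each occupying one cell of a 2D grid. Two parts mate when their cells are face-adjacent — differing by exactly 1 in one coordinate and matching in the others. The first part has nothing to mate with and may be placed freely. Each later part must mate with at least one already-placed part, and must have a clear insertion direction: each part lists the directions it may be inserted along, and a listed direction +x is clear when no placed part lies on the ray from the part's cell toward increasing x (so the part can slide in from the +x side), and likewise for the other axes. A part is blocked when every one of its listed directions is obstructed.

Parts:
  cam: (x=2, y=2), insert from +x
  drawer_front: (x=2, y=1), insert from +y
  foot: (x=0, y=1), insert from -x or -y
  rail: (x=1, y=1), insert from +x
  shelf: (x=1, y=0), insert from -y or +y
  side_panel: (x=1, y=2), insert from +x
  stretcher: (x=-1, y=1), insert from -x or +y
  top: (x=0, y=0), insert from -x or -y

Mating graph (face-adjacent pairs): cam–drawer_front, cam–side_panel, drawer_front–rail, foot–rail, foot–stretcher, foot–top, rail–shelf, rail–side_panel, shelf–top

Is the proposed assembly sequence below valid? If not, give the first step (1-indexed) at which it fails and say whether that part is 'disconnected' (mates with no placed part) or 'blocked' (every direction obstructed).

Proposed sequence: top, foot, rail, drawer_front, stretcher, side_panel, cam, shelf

1. top@(0, 0) [-x clear] — {top}
2. foot@(0, 1) [-x clear] — {foot, top}
3. rail@(1, 1) [+x clear] — {foot, rail, top}
4. drawer_front@(2, 1) [+y clear] — {drawer_front, foot, rail, top}
5. stretcher@(-1, 1) [-x clear] — {drawer_front, foot, rail, stretcher, top}
6. side_panel@(1, 2) [+x clear] — {drawer_front, foot, rail, side_panel, stretcher, top}
7. cam@(2, 2) [+x clear] — {cam, drawer_front, foot, rail, side_panel, stretcher, top}
8. shelf@(1, 0) [-y clear] — {cam, drawer_front, foot, rail, shelf, side_panel, stretcher, top}

Valid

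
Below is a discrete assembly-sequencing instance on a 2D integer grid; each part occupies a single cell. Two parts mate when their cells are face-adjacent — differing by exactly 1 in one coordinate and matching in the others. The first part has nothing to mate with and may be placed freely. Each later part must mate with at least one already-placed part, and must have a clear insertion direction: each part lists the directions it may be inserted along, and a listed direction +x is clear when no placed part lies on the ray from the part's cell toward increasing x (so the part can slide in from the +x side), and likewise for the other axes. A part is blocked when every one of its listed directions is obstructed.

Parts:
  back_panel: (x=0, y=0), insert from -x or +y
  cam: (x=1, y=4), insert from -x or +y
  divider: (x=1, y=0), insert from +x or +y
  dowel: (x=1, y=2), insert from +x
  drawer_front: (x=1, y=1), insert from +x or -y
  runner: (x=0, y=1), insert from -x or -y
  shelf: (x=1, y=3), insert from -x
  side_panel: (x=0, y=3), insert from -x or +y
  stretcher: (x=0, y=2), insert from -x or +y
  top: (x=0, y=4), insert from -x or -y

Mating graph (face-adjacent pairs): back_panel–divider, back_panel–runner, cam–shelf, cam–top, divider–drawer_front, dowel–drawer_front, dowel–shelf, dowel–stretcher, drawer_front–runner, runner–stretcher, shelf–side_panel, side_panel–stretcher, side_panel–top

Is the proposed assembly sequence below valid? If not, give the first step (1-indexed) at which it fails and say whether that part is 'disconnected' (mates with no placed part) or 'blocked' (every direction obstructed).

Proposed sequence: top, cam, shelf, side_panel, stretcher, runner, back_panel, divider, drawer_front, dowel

Valid

1. top@(0, 4) [-x clear] — {top}
2. cam@(1, 4) [+y clear] — {cam, top}
3. shelf@(1, 3) [-x clear] — {cam, shelf, top}
4. side_panel@(0, 3) [-x clear] — {cam, shelf, side_panel, top}
5. stretcher@(0, 2) [-x clear] — {cam, shelf, side_panel, stretcher, top}
6. runner@(0, 1) [-x clear] — {cam, runner, shelf, side_panel, stretcher, top}
7. back_panel@(0, 0) [-x clear] — {back_panel, cam, runner, shelf, side_panel, stretcher, top}
8. divider@(1, 0) [+x clear] — {back_panel, cam, divider, runner, shelf, side_panel, stretcher, top}
9. drawer_front@(1, 1) [+x clear] — {back_panel, cam, divider, drawer_front, runner, shelf, side_panel, stretcher, top}
10. dowel@(1, 2) [+x clear] — {back_panel, cam, divider, dowel, drawer_front, runner, shelf, side_panel, stretcher, top}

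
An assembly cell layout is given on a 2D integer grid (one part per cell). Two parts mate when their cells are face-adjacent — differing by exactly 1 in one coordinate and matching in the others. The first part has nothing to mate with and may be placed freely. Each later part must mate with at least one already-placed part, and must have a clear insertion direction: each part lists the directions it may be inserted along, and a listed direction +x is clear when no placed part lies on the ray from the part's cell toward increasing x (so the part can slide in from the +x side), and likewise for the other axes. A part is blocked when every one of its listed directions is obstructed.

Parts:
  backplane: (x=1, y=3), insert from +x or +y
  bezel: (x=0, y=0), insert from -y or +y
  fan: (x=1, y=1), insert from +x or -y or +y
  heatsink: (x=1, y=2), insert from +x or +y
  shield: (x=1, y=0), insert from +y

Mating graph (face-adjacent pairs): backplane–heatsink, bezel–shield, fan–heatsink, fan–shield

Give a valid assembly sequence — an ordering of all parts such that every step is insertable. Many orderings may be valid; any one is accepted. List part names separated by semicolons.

shield; fan; heatsink; backplane; bezel

1. shield@(1, 0) [+y clear] — {shield}
2. fan@(1, 1) [+x clear] — {fan, shield}
3. heatsink@(1, 2) [+x clear] — {fan, heatsink, shield}
4. backplane@(1, 3) [+x clear] — {backplane, fan, heatsink, shield}
5. bezel@(0, 0) [-y clear] — {backplane, bezel, fan, heatsink, shield}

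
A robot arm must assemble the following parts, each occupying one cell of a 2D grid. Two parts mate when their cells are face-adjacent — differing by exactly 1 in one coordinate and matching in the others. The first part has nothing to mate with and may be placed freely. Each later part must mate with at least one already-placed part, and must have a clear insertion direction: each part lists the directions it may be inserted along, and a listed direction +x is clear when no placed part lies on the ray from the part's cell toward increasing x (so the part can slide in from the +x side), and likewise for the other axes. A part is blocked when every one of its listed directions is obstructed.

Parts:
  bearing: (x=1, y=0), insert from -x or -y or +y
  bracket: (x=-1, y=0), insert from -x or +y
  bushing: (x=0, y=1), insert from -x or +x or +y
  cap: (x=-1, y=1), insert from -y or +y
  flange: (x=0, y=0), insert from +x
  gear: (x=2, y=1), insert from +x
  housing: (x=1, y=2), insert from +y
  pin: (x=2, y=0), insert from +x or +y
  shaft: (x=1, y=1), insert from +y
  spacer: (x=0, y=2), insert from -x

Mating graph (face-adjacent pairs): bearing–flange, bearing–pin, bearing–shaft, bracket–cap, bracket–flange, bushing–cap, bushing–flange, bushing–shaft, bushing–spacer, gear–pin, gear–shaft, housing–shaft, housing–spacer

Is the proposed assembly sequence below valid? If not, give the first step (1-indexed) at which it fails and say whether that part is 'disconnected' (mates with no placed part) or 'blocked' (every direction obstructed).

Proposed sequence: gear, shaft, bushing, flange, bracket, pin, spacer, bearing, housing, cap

1. gear@(2, 1) [+x clear] — {gear}
2. shaft@(1, 1) [+y clear] — {gear, shaft}
3. bushing@(0, 1) [-x clear] — {bushing, gear, shaft}
4. flange@(0, 0) [+x clear] — {bushing, flange, gear, shaft}
5. bracket@(-1, 0) [-x clear] — {bracket, bushing, flange, gear, shaft}
6. pin@(2, 0) [+x clear] — {bracket, bushing, flange, gear, pin, shaft}
7. spacer@(0, 2) [-x clear] — {bracket, bushing, flange, gear, pin, shaft, spacer}
8. bearing@(1, 0) [-y clear] — {bearing, bracket, bushing, flange, gear, pin, shaft, spacer}
9. housing@(1, 2) [+y clear] — {bearing, bracket, bushing, flange, gear, housing, pin, shaft, spacer}
10. cap@(-1, 1) [+y clear] — {bearing, bracket, bushing, cap, flange, gear, housing, pin, shaft, spacer}

Valid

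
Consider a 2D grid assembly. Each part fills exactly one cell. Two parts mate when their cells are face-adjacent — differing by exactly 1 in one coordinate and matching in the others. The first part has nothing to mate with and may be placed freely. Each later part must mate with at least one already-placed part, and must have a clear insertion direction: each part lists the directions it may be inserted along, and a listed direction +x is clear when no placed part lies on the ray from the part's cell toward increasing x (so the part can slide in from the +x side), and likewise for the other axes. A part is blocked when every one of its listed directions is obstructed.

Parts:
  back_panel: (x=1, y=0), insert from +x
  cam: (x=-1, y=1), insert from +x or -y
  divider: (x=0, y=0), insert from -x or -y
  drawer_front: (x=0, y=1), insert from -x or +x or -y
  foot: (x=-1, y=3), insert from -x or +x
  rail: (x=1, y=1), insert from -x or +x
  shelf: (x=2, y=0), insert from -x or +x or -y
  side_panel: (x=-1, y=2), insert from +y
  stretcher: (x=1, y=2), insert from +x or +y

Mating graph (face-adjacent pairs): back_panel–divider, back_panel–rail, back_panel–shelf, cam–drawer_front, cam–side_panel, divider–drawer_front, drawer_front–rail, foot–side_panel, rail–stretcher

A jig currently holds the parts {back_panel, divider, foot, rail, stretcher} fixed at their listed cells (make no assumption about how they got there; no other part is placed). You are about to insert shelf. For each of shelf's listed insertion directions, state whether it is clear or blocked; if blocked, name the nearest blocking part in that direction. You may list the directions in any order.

+x: clear; -x: blocked by back_panel; -y: clear

-x: nearest on ray is back_panel@(1, 0) ⇒ blocked
+x: ray from shelf(2, 0) has no placed part ⇒ clear
-y: ray from shelf(2, 0) has no placed part ⇒ clear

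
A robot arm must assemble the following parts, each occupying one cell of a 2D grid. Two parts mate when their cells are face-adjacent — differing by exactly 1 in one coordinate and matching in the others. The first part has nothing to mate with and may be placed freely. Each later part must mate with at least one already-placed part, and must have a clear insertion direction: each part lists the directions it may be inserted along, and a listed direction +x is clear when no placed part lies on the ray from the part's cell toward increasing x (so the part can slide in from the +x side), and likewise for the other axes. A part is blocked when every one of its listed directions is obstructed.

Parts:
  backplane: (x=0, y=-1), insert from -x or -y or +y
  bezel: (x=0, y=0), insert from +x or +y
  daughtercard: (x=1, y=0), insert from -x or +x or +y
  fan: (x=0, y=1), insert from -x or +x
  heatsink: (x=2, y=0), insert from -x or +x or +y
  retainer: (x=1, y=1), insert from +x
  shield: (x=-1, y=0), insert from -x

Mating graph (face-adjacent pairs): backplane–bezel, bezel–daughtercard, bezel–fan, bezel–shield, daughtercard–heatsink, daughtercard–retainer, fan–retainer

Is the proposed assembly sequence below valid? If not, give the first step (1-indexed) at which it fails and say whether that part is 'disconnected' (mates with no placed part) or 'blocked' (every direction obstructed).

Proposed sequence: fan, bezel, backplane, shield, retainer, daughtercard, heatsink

1. fan@(0, 1) [-x clear] — {fan}
2. bezel@(0, 0) [+x clear] — {bezel, fan}
3. backplane@(0, -1) [-x clear] — {backplane, bezel, fan}
4. shield@(-1, 0) [-x clear] — {backplane, bezel, fan, shield}
5. retainer@(1, 1) [+x clear] — {backplane, bezel, fan, retainer, shield}
6. daughtercard@(1, 0) [+x clear] — {backplane, bezel, daughtercard, fan, retainer, shield}
7. heatsink@(2, 0) [+x clear] — {backplane, bezel, daughtercard, fan, heatsink, retainer, shield}

Valid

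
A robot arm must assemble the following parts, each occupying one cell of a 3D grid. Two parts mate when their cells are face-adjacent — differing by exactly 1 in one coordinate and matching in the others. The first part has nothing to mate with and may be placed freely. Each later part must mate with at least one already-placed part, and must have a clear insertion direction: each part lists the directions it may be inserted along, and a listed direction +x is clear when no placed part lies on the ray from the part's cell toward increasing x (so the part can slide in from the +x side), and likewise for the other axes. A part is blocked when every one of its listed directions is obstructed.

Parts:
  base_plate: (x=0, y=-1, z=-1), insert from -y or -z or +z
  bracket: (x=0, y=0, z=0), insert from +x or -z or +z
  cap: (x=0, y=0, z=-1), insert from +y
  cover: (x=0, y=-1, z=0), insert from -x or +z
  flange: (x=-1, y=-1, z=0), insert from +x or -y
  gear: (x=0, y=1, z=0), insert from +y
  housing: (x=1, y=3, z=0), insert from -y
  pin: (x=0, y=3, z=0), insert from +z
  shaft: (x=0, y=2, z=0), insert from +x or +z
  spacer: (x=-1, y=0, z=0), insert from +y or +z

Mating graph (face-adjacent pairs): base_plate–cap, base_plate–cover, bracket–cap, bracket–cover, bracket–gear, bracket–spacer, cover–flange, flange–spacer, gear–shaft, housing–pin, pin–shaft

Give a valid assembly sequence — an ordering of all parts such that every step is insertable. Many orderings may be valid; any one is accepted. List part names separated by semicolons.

gear; bracket; shaft; pin; spacer; cap; base_plate; cover; housing; flange

1. gear@(0, 1, 0) [+y clear] — {gear}
2. bracket@(0, 0, 0) [+x clear] — {bracket, gear}
3. shaft@(0, 2, 0) [+x clear] — {bracket, gear, shaft}
4. pin@(0, 3, 0) [+z clear] — {bracket, gear, pin, shaft}
5. spacer@(-1, 0, 0) [+y clear] — {bracket, gear, pin, shaft, spacer}
6. cap@(0, 0, -1) [+y clear] — {bracket, cap, gear, pin, shaft, spacer}
7. base_plate@(0, -1, -1) [-y clear] — {base_plate, bracket, cap, gear, pin, shaft, spacer}
8. cover@(0, -1, 0) [-x clear] — {base_plate, bracket, cap, cover, gear, pin, shaft, spacer}
9. housing@(1, 3, 0) [-y clear] — {base_plate, bracket, cap, cover, gear, housing, pin, shaft, spacer}
10. flange@(-1, -1, 0) [-y clear] — {base_plate, bracket, cap, cover, flange, gear, housing, pin, shaft, spacer}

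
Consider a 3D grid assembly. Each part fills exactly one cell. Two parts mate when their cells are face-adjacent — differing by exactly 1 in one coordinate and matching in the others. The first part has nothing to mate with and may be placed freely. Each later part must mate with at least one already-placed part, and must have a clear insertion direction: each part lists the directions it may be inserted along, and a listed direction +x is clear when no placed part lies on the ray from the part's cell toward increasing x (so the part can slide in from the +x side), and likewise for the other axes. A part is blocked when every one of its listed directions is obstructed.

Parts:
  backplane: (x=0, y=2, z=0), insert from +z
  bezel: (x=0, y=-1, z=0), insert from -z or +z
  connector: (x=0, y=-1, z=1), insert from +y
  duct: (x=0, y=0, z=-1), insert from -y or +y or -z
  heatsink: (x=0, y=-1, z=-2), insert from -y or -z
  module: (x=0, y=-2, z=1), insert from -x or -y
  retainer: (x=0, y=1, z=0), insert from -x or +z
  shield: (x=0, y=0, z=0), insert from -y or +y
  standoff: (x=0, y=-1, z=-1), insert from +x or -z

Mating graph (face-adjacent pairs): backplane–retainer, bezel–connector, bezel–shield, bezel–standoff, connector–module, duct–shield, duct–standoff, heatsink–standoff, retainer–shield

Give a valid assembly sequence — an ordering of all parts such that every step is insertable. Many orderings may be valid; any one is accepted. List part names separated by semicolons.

1. connector@(0, -1, 1) [+y clear] — {connector}
2. bezel@(0, -1, 0) [-z clear] — {bezel, connector}
3. shield@(0, 0, 0) [+y clear] — {bezel, connector, shield}
4. retainer@(0, 1, 0) [-x clear] — {bezel, connector, retainer, shield}
5. backplane@(0, 2, 0) [+z clear] — {backplane, bezel, connector, retainer, shield}
6. duct@(0, 0, -1) [-y clear] — {backplane, bezel, connector, duct, retainer, shield}
7. standoff@(0, -1, -1) [+x clear] — {backplane, bezel, connector, duct, retainer, shield, standoff}
8. heatsink@(0, -1, -2) [-y clear] — {backplane, bezel, connector, duct, heatsink, retainer, shield, standoff}
9. module@(0, -2, 1) [-x clear] — {backplane, bezel, connector, duct, heatsink, module, retainer, shield, standoff}

connector; bezel; shield; retainer; backplane; duct; standoff; heatsink; module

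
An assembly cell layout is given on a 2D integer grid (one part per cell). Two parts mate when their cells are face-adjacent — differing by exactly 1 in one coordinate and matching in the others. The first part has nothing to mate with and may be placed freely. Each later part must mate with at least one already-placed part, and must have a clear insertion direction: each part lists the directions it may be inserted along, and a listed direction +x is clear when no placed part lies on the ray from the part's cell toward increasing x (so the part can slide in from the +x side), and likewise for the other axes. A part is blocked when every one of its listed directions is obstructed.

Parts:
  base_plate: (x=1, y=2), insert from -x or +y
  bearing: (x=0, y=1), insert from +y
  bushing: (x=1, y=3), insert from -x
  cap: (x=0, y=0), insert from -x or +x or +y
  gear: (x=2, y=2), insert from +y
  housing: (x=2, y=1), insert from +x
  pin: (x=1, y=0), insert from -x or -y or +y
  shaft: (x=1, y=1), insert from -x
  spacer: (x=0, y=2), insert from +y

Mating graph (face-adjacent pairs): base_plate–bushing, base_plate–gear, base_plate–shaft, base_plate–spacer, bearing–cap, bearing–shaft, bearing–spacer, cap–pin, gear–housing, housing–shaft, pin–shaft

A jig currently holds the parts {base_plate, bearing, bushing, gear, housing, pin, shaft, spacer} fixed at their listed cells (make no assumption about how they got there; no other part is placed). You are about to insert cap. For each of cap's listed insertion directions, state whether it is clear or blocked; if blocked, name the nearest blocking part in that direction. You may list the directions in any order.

-x: ray from cap(0, 0) has no placed part ⇒ clear
+x: nearest on ray is pin@(1, 0) ⇒ blocked
+y: nearest on ray is bearing@(0, 1) ⇒ blocked

+x: blocked by pin; +y: blocked by bearing; -x: clear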